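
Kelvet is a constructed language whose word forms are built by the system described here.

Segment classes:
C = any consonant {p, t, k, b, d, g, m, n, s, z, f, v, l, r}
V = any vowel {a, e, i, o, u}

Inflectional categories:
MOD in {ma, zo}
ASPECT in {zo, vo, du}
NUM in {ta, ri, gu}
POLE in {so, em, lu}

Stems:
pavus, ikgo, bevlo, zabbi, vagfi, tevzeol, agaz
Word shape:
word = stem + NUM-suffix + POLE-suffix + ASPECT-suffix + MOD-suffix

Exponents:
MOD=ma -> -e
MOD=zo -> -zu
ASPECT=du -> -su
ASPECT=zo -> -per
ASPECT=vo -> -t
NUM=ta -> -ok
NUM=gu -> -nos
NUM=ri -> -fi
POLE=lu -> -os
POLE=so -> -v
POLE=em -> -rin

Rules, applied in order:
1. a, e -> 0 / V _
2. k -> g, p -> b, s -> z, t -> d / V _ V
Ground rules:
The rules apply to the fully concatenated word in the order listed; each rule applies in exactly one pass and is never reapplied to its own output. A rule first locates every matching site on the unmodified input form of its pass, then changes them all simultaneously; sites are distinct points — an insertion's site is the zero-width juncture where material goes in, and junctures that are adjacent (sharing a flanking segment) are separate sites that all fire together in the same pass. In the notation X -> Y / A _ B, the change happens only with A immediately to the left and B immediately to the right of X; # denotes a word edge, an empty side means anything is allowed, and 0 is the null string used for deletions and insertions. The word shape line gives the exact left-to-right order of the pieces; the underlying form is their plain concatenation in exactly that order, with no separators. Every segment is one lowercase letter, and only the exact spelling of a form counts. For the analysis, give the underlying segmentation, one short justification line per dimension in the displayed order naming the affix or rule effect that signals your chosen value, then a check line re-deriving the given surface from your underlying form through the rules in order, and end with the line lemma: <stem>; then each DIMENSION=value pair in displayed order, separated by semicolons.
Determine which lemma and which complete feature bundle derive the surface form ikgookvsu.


underlying: ikgo-ok-v-su-e
MOD=ma - signalled by the affix -e
ASPECT=du - signalled by the affix -su
NUM=ta - signalled by the affix -ok
POLE=so - signalled by the affix -v
check: ikgookvsue -> ikgookvsu -> ikgookvsu
lemma: ikgo; MOD=ma; ASPECT=du; NUM=ta; POLE=so


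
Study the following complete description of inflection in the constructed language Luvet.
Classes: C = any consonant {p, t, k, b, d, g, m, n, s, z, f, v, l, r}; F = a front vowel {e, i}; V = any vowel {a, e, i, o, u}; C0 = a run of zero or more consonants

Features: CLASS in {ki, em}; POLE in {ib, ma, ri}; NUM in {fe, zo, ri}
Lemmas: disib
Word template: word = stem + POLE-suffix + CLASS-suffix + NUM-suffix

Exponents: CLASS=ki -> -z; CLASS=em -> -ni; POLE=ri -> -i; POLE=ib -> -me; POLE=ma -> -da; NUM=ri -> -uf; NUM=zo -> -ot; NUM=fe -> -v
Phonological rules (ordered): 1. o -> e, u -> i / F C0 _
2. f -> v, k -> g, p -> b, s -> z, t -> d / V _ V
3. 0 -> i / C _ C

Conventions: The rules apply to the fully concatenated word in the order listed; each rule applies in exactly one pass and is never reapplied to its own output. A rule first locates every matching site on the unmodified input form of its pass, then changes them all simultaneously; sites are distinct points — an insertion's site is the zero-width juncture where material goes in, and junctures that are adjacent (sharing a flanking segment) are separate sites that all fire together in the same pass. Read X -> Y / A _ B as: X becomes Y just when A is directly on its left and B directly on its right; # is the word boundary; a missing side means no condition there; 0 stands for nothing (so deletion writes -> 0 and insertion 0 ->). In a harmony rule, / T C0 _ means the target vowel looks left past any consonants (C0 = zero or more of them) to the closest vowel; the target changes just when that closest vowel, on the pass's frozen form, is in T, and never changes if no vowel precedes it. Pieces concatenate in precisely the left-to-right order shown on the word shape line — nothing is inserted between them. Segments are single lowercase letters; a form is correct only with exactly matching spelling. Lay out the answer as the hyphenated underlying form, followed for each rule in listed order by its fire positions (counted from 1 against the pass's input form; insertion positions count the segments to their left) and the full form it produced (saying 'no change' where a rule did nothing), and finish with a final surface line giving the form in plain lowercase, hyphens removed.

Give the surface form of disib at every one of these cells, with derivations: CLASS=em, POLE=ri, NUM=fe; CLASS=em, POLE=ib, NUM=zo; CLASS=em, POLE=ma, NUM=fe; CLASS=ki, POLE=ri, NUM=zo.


cell CLASS=em, POLE=ri, NUM=fe:
underlying: disib-i-ni-v
1. o -> e, u -> i / F C0 _: no change
2. f -> v, k -> g, p -> b, s -> z, t -> d / V _ V: fires at position(s) 3: dizibiniv
3. 0 -> i / C _ C: no change
surface: dizibiniv

cell CLASS=em, POLE=ib, NUM=zo:
underlying: disib-me-ni-ot
1. o -> e, u -> i / F C0 _: fires at position(s) 10: disibmeniet
2. f -> v, k -> g, p -> b, s -> z, t -> d / V _ V: fires at position(s) 3: dizibmeniet
3. 0 -> i / C _ C: inserts after position(s) 5: dizibimeniet
surface: dizibimeniet

cell CLASS=em, POLE=ma, NUM=fe:
underlying: disib-da-ni-v
1. o -> e, u -> i / F C0 _: no change
2. f -> v, k -> g, p -> b, s -> z, t -> d / V _ V: fires at position(s) 3: dizibdaniv
3. 0 -> i / C _ C: inserts after position(s) 5: dizibidaniv
surface: dizibidaniv

cell CLASS=ki, POLE=ri, NUM=zo:
underlying: disib-i-z-ot
1. o -> e, u -> i / F C0 _: fires at position(s) 8: disibizet
2. f -> v, k -> g, p -> b, s -> z, t -> d / V _ V: fires at position(s) 3: dizibizet
3. 0 -> i / C _ C: no change
surface: dizibizet


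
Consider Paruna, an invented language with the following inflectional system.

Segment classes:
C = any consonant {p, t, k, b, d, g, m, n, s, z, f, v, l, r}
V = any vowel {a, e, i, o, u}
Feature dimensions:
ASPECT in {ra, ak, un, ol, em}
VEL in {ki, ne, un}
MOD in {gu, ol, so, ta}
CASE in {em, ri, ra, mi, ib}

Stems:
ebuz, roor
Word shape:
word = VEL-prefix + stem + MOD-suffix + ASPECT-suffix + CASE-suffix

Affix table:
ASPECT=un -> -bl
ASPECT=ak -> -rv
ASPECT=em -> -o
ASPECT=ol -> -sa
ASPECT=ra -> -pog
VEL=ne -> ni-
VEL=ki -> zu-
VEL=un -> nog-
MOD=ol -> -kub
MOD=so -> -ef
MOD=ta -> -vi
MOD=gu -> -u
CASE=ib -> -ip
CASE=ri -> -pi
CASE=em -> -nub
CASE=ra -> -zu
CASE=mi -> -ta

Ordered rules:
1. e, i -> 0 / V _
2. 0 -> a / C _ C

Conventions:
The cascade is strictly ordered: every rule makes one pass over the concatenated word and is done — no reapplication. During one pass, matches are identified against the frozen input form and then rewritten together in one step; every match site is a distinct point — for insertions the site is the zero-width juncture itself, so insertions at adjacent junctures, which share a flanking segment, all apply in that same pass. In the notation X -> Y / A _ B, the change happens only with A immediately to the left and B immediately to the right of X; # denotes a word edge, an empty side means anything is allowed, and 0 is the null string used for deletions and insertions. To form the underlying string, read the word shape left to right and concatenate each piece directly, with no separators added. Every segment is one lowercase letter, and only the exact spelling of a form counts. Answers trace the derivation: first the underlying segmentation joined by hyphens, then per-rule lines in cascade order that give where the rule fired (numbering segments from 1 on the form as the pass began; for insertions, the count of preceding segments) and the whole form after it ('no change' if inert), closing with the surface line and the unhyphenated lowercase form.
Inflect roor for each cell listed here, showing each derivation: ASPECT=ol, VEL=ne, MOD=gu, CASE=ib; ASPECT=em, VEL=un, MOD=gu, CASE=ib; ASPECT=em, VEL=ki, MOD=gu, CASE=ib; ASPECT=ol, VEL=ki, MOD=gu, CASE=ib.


cell ASPECT=ol, VEL=ne, MOD=gu, CASE=ib:
underlying: ni-roor-u-sa-ip
1. e, i -> 0 / V _: fires at position(s) 10: niroorusap
2. 0 -> a / C _ C: no change
surface: niroorusap

cell ASPECT=em, VEL=un, MOD=gu, CASE=ib:
underlying: nog-roor-u-o-ip
1. e, i -> 0 / V _: fires at position(s) 10: nogrooruop
2. 0 -> a / C _ C: inserts after position(s) 3: nogarooruop
surface: nogarooruop

cell ASPECT=em, VEL=ki, MOD=gu, CASE=ib:
underlying: zu-roor-u-o-ip
1. e, i -> 0 / V _: fires at position(s) 9: zurooruop
2. 0 -> a / C _ C: no change
surface: zurooruop

cell ASPECT=ol, VEL=ki, MOD=gu, CASE=ib:
underlying: zu-roor-u-sa-ip
1. e, i -> 0 / V _: fires at position(s) 10: zuroorusap
2. 0 -> a / C _ C: no change
surface: zuroorusap


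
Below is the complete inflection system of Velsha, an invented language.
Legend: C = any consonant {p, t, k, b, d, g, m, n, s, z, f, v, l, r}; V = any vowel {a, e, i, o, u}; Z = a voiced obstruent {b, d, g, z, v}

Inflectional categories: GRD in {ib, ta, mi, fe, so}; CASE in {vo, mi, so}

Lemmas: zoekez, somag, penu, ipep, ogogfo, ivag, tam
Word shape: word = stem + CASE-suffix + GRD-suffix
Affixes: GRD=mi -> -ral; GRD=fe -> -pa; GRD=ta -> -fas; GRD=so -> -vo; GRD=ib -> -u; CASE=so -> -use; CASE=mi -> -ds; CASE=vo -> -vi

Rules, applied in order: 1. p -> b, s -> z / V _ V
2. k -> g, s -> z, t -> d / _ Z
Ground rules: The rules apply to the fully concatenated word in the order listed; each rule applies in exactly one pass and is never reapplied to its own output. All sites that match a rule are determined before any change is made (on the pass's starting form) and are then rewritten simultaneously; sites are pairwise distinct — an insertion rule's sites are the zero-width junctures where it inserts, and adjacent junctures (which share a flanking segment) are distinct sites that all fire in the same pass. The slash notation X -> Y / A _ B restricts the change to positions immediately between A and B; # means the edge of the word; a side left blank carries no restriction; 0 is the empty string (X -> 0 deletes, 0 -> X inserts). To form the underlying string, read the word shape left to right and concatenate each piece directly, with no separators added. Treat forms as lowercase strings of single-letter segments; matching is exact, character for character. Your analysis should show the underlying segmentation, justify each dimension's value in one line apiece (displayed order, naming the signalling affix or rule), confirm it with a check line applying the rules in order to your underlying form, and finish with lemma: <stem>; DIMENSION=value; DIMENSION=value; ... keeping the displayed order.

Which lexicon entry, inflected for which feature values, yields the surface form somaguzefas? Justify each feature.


underlying: somag-use-fas
GRD=ta - signalled by the affix -fas
CASE=so - signalled by the affix -use
check: somagusefas -> somaguzefas -> somaguzefas
lemma: somag; GRD=ta; CASE=so


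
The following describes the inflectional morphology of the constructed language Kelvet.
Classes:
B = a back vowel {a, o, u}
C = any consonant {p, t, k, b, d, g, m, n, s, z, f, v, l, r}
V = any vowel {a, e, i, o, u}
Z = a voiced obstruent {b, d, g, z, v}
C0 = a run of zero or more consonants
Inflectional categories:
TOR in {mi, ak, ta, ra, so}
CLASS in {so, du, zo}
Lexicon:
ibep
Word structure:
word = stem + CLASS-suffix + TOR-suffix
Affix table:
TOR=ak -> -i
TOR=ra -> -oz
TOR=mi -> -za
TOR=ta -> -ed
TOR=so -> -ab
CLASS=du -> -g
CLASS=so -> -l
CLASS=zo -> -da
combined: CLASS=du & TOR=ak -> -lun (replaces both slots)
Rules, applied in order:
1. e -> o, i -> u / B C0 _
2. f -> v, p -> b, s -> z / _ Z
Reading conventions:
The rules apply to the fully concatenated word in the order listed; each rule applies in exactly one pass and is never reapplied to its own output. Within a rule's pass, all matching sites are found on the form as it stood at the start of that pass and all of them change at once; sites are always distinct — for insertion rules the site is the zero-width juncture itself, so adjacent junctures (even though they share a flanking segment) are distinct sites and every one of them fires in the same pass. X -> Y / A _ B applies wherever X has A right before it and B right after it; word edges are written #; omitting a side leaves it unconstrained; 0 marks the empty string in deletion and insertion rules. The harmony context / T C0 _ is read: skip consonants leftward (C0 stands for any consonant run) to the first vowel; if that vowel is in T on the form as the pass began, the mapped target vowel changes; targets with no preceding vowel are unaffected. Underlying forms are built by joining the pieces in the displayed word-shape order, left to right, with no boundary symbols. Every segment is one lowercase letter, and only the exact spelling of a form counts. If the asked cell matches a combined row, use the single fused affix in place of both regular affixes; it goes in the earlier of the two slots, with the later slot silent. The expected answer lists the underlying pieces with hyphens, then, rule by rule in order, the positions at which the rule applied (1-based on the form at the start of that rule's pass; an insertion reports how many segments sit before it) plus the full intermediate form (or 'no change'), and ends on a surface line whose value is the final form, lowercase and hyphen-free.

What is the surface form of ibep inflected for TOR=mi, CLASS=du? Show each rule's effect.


underlying: ibep-g-za
1. e -> o, i -> u / B C0 _: no change
2. f -> v, p -> b, s -> z / _ Z: fires at position(s) 4: ibebgza
surface: ibebgza


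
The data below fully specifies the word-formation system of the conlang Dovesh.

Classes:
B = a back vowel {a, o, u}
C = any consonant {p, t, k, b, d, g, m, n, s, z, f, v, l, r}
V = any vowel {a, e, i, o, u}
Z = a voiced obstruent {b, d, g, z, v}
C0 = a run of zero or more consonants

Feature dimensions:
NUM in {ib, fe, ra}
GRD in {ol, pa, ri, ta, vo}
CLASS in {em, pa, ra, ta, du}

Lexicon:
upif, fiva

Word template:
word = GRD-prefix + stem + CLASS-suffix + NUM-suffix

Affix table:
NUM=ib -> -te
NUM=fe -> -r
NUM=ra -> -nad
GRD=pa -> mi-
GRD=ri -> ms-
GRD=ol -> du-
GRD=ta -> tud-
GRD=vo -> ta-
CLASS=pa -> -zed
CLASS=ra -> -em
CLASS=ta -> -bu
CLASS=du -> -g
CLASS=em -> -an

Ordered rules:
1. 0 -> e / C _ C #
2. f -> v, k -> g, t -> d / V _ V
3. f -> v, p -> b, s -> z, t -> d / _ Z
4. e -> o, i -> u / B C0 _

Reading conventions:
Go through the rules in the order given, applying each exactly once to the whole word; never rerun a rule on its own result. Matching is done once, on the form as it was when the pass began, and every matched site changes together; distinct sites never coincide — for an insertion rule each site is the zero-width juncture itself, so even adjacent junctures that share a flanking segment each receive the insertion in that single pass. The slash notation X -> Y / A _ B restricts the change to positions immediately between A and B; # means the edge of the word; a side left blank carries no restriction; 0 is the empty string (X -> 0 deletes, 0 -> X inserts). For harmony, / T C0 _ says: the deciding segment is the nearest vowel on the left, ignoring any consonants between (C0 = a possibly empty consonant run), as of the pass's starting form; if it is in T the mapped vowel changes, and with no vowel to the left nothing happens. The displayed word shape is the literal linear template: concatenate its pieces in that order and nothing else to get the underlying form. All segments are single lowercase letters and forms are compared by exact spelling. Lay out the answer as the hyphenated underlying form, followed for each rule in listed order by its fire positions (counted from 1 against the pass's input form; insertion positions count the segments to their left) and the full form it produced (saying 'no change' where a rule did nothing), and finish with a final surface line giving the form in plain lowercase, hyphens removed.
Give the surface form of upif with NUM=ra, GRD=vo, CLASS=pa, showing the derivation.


underlying: ta-upif-zed-nad
1. 0 -> e / C _ C #: no change
2. f -> v, k -> g, t -> d / V _ V: no change
3. f -> v, p -> b, s -> z, t -> d / _ Z: fires at position(s) 6: taupivzednad
4. e -> o, i -> u / B C0 _: fires at position(s) 5: taupuvzednad
surface: taupuvzednad


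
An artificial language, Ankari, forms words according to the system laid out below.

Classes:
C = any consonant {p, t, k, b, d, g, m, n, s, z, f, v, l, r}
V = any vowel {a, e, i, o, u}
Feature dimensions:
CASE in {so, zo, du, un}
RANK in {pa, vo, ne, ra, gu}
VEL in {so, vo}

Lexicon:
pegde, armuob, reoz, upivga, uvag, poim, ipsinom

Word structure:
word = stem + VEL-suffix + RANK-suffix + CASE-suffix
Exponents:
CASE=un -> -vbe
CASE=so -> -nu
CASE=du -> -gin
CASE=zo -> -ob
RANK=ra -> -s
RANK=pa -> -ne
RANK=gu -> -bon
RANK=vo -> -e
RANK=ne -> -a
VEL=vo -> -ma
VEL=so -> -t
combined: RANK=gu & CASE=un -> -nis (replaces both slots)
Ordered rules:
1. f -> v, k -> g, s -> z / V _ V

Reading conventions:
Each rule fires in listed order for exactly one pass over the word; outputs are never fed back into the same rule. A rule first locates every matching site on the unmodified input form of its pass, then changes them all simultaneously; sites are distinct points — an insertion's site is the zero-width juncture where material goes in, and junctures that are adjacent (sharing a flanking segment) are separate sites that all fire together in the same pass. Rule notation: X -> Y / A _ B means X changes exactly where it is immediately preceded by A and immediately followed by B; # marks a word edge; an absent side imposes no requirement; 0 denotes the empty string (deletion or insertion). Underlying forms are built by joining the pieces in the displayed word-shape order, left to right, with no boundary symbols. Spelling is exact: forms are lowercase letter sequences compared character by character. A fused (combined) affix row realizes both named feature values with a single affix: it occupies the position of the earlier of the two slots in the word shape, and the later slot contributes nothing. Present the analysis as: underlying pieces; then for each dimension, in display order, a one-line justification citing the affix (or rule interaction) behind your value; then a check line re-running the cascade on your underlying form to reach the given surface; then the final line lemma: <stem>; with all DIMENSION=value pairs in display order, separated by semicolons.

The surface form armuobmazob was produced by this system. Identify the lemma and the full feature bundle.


underlying: armuob-ma-s-ob
CASE=zo - signalled by the affix -ob
RANK=ra - signalled by the affix -s
VEL=vo - signalled by the affix -ma
check: armuobmasob -> armuobmazob
lemma: armuob; CASE=zo; RANK=ra; VEL=vo


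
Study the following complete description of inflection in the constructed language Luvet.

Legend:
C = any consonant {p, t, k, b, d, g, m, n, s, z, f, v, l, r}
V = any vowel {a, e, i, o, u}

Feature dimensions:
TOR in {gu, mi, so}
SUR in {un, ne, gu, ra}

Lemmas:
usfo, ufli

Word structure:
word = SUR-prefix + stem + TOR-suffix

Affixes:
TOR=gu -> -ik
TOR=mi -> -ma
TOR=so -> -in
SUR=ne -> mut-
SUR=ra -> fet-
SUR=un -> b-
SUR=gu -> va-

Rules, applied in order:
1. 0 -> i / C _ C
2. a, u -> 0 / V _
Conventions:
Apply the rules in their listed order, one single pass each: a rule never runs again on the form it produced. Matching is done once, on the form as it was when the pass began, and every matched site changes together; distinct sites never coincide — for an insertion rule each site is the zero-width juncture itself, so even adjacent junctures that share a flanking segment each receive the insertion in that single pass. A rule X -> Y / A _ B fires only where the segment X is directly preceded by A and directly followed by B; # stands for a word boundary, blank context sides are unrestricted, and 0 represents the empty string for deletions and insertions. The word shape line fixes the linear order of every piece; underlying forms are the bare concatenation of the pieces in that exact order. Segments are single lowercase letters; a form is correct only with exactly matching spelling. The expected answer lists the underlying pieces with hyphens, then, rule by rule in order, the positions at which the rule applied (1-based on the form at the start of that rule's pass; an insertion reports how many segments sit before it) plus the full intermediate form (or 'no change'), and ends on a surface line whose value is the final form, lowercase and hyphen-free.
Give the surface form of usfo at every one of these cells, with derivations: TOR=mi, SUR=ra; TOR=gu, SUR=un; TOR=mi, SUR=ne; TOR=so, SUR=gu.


cell TOR=mi, SUR=ra:
underlying: fet-usfo-ma
1. 0 -> i / C _ C: inserts after position(s) 5: fetusifoma
2. a, u -> 0 / V _: no change
surface: fetusifoma

cell TOR=gu, SUR=un:
underlying: b-usfo-ik
1. 0 -> i / C _ C: inserts after position(s) 3: busifoik
2. a, u -> 0 / V _: no change
surface: busifoik

cell TOR=mi, SUR=ne:
underlying: mut-usfo-ma
1. 0 -> i / C _ C: inserts after position(s) 5: mutusifoma
2. a, u -> 0 / V _: no change
surface: mutusifoma

cell TOR=so, SUR=gu:
underlying: va-usfo-in
1. 0 -> i / C _ C: inserts after position(s) 4: vausifoin
2. a, u -> 0 / V _: fires at position(s) 3: vasifoin
surface: vasifoin


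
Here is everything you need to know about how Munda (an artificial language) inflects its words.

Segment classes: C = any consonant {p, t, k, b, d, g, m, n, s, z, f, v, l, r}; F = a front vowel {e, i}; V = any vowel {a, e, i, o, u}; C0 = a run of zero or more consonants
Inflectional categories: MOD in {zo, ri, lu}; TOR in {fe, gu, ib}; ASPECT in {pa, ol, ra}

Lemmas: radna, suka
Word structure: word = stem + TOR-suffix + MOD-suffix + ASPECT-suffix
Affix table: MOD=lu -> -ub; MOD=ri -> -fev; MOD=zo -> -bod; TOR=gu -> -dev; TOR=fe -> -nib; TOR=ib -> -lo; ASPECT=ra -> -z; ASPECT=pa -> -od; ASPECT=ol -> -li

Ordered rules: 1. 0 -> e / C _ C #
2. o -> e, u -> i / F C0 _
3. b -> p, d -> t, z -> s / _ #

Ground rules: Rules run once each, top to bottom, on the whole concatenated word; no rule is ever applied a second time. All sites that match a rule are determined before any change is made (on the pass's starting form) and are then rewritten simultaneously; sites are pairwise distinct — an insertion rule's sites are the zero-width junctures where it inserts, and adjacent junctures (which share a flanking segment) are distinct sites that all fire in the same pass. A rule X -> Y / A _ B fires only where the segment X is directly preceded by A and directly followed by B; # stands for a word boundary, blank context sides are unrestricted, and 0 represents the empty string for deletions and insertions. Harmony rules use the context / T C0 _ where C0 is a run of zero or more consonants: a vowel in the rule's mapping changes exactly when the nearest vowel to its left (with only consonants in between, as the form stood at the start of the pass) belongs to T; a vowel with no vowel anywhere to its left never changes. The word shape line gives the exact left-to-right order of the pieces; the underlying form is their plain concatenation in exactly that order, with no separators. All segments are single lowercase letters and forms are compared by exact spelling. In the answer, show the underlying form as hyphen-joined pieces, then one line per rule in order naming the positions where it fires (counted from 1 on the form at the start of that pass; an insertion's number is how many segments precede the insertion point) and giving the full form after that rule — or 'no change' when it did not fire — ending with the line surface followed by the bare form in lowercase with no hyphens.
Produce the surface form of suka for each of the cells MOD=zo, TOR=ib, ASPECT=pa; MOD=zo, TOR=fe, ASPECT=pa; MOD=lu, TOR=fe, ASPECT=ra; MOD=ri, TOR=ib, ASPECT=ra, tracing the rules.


cell MOD=zo, TOR=ib, ASPECT=pa:
underlying: suka-lo-bod-od
1. 0 -> e / C _ C #: no change
2. o -> e, u -> i / F C0 _: no change
3. b -> p, d -> t, z -> s / _ #: fires at position(s) 11: sukalobodot
surface: sukalobodot

cell MOD=zo, TOR=fe, ASPECT=pa:
underlying: suka-nib-bod-od
1. 0 -> e / C _ C #: no change
2. o -> e, u -> i / F C0 _: fires at position(s) 9: sukanibbedod
3. b -> p, d -> t, z -> s / _ #: fires at position(s) 12: sukanibbedot
surface: sukanibbedot

cell MOD=lu, TOR=fe, ASPECT=ra:
underlying: suka-nib-ub-z
1. 0 -> e / C _ C #: inserts after position(s) 9: sukanibubez
2. o -> e, u -> i / F C0 _: fires at position(s) 8: sukanibibez
3. b -> p, d -> t, z -> s / _ #: fires at position(s) 11: sukanibibes
surface: sukanibibes

cell MOD=ri, TOR=ib, ASPECT=ra:
underlying: suka-lo-fev-z
1. 0 -> e / C _ C #: inserts after position(s) 9: sukalofevez
2. o -> e, u -> i / F C0 _: no change
3. b -> p, d -> t, z -> s / _ #: fires at position(s) 11: sukalofeves
surface: sukalofeves


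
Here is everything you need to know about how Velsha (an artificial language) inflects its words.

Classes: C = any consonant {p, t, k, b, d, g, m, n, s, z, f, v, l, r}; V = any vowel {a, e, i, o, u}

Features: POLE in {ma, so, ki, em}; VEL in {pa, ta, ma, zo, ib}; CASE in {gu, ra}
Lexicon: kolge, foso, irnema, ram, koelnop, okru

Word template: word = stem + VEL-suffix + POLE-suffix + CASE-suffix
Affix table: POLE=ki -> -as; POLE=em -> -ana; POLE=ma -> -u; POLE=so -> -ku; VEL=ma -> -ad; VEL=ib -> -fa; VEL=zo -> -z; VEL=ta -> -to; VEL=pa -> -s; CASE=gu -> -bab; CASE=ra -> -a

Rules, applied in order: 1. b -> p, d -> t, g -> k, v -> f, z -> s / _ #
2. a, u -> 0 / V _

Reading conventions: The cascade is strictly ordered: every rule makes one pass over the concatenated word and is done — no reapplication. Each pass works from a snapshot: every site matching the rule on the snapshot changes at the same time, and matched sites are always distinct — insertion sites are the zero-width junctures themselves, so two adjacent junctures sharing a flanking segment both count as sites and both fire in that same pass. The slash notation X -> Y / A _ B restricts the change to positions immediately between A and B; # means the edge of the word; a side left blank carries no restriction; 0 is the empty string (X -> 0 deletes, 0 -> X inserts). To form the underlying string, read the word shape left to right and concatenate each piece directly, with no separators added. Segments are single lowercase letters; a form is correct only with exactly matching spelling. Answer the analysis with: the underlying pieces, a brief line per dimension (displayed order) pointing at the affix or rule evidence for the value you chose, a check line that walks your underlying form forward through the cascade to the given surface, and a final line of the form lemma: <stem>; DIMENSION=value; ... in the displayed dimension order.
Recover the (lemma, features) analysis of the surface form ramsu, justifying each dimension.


underlying: ram-s-u-a
POLE=ma - signalled by the affix -u
VEL=pa - signalled by the affix -s
CASE=ra - signalled by the affix -a
check: ramsua -> ramsua -> ramsu
lemma: ram; POLE=ma; VEL=pa; CASE=ra


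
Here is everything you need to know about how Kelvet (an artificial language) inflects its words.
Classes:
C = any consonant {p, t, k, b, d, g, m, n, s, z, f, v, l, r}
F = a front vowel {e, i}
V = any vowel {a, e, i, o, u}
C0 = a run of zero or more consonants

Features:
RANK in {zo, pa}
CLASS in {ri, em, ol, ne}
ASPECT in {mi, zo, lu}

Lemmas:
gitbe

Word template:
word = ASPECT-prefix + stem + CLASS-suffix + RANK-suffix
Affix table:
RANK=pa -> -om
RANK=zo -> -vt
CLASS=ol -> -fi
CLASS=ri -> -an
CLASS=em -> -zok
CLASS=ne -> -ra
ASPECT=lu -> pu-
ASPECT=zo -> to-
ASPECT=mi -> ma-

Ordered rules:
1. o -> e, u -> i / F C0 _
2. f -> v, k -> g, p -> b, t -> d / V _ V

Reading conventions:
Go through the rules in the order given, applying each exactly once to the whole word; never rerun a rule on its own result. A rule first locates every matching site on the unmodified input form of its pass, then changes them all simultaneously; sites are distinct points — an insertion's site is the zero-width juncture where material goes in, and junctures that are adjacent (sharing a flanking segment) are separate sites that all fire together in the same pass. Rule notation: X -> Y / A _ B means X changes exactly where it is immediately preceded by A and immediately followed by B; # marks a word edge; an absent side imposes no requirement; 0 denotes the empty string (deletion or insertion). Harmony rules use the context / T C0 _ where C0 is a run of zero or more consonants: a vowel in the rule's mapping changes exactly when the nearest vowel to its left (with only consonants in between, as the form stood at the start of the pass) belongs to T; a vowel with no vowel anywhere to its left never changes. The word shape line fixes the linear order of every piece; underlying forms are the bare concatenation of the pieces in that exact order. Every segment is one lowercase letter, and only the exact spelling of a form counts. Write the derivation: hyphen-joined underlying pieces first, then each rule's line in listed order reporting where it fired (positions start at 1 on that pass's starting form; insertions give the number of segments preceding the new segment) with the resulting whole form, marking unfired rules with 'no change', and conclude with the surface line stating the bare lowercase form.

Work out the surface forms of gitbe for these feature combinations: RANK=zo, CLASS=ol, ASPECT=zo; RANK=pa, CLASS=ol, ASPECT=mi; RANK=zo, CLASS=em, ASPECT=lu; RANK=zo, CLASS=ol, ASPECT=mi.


cell RANK=zo, CLASS=ol, ASPECT=zo:
underlying: to-gitbe-fi-vt
1. o -> e, u -> i / F C0 _: no change
2. f -> v, k -> g, p -> b, t -> d / V _ V: fires at position(s) 8: togitbevivt
surface: togitbevivt

cell RANK=pa, CLASS=ol, ASPECT=mi:
underlying: ma-gitbe-fi-om
1. o -> e, u -> i / F C0 _: fires at position(s) 10: magitbefiem
2. f -> v, k -> g, p -> b, t -> d / V _ V: fires at position(s) 8: magitbeviem
surface: magitbeviem

cell RANK=zo, CLASS=em, ASPECT=lu:
underlying: pu-gitbe-zok-vt
1. o -> e, u -> i / F C0 _: fires at position(s) 9: pugitbezekvt
2. f -> v, k -> g, p -> b, t -> d / V _ V: no change
surface: pugitbezekvt

cell RANK=zo, CLASS=ol, ASPECT=mi:
underlying: ma-gitbe-fi-vt
1. o -> e, u -> i / F C0 _: no change
2. f -> v, k -> g, p -> b, t -> d / V _ V: fires at position(s) 8: magitbevivt
surface: magitbevivt


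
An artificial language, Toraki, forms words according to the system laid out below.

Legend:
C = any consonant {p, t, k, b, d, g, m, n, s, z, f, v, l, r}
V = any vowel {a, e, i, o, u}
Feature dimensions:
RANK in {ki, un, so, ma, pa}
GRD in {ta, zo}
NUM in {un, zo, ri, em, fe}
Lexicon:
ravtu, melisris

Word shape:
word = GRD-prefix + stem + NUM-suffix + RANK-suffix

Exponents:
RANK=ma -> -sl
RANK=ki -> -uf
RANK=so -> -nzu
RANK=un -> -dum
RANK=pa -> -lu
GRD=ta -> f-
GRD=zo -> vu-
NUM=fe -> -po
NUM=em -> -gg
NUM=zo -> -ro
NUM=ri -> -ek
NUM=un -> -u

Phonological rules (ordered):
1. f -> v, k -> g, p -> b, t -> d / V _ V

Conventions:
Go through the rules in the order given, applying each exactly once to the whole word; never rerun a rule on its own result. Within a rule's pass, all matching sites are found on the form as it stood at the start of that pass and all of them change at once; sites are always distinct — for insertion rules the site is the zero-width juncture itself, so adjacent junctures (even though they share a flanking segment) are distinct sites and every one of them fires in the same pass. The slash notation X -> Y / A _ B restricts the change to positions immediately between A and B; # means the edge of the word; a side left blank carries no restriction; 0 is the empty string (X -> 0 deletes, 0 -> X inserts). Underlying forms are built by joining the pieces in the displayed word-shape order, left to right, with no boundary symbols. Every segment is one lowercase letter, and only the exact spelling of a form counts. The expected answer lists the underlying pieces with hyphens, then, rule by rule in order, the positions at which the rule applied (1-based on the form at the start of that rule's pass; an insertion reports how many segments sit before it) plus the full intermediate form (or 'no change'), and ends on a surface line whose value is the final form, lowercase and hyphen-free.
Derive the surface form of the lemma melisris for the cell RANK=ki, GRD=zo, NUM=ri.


underlying: vu-melisris-ek-uf
1. f -> v, k -> g, p -> b, t -> d / V _ V: fires at position(s) 12: vumelisriseguf
surface: vumelisriseguf


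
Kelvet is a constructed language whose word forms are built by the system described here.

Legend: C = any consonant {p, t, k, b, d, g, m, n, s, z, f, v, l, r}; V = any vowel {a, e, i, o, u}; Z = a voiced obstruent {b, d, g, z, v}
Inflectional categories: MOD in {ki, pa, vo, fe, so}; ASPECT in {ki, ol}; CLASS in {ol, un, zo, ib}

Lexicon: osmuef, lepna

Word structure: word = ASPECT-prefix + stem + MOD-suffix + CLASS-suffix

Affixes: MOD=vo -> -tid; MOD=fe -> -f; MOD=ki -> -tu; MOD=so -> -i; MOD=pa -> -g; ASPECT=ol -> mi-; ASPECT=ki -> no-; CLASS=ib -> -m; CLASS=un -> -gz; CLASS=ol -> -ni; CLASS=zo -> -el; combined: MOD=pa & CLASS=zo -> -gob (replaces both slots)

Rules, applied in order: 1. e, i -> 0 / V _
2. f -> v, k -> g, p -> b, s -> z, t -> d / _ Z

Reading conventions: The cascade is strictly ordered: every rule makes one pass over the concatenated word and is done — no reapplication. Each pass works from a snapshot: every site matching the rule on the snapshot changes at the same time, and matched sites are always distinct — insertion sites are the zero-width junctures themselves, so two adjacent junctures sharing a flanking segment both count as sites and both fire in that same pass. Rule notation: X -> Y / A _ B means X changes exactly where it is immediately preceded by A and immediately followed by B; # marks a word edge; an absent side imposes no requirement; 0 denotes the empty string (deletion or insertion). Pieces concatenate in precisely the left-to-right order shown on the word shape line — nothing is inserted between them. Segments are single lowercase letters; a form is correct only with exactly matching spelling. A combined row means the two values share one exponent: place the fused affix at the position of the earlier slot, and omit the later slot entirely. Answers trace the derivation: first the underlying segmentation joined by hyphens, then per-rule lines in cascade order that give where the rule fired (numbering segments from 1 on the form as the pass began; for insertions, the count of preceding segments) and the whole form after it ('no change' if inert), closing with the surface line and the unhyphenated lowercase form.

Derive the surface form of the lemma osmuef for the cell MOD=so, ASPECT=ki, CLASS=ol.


underlying: no-osmuef-i-ni
1. e, i -> 0 / V _: fires at position(s) 7: noosmufini
2. f -> v, k -> g, p -> b, s -> z, t -> d / _ Z: no change
surface: noosmufini


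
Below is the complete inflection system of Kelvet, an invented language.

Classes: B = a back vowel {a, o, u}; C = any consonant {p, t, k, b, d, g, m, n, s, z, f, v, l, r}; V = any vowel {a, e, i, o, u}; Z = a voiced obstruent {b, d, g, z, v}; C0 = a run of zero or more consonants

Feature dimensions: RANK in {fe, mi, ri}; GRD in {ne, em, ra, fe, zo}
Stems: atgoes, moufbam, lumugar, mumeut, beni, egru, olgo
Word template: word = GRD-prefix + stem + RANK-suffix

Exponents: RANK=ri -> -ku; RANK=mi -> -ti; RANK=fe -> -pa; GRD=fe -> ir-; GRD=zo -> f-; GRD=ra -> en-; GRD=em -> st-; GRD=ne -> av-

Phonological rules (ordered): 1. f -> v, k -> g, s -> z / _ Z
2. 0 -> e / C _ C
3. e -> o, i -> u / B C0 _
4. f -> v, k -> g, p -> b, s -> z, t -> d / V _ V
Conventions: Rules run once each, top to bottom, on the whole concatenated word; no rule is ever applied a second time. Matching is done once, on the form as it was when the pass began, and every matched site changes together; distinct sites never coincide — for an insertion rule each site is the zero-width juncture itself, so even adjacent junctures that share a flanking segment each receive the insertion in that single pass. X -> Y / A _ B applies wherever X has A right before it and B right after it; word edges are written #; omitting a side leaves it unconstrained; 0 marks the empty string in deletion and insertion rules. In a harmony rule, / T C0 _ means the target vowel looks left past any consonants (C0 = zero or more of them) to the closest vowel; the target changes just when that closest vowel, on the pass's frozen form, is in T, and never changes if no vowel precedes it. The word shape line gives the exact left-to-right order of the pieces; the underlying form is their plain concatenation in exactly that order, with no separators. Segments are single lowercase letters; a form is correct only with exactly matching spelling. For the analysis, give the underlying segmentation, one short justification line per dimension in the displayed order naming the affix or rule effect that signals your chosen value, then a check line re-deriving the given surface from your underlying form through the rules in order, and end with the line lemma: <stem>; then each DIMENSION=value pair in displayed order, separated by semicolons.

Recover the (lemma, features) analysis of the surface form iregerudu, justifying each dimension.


underlying: ir-egru-ti
RANK=mi - signalled by the affix -ti
GRD=fe - signalled by the affix ir-
check: iregruti -> iregruti -> iregeruti -> iregerutu -> iregerudu
lemma: egru; RANK=mi; GRD=fe


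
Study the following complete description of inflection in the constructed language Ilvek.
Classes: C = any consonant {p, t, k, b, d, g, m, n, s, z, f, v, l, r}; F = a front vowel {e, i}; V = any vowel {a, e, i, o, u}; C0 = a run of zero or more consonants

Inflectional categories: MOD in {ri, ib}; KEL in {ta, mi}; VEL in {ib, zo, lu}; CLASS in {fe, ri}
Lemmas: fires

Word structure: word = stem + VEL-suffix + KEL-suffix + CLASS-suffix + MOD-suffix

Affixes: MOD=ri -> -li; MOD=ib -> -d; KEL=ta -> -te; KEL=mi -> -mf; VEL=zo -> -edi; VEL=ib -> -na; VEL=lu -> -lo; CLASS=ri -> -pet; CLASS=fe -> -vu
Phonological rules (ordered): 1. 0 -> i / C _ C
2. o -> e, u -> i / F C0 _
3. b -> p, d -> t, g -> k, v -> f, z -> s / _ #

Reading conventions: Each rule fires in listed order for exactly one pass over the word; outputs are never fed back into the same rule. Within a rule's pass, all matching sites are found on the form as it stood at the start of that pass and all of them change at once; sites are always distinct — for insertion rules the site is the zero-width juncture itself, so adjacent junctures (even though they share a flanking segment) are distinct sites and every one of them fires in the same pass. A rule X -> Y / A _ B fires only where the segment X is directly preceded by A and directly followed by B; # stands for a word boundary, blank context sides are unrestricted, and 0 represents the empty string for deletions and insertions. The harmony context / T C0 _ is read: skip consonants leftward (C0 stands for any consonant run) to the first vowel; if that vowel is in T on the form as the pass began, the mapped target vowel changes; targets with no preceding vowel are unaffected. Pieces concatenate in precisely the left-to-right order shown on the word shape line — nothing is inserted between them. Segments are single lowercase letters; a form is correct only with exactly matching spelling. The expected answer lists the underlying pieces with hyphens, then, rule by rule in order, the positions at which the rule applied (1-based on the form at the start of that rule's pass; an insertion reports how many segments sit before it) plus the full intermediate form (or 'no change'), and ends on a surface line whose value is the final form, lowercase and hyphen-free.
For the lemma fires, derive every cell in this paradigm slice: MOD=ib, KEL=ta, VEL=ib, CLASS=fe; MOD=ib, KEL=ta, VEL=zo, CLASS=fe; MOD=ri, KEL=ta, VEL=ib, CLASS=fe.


cell MOD=ib, KEL=ta, VEL=ib, CLASS=fe:
underlying: fires-na-te-vu-d
1. 0 -> i / C _ C: inserts after position(s) 5: firesinatevud
2. o -> e, u -> i / F C0 _: fires at position(s) 12: firesinatevid
3. b -> p, d -> t, g -> k, v -> f, z -> s / _ #: fires at position(s) 13: firesinatevit
surface: firesinatevit

cell MOD=ib, KEL=ta, VEL=zo, CLASS=fe:
underlying: fires-edi-te-vu-d
1. 0 -> i / C _ C: no change
2. o -> e, u -> i / F C0 _: fires at position(s) 12: fireseditevid
3. b -> p, d -> t, g -> k, v -> f, z -> s / _ #: fires at position(s) 13: fireseditevit
surface: fireseditevit

cell MOD=ri, KEL=ta, VEL=ib, CLASS=fe:
underlying: fires-na-te-vu-li
1. 0 -> i / C _ C: inserts after position(s) 5: firesinatevuli
2. o -> e, u -> i / F C0 _: fires at position(s) 12: firesinatevili
3. b -> p, d -> t, g -> k, v -> f, z -> s / _ #: no change
surface: firesinatevili
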